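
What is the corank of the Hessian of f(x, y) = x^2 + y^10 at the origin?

Hessian at 0 has rank 1.

1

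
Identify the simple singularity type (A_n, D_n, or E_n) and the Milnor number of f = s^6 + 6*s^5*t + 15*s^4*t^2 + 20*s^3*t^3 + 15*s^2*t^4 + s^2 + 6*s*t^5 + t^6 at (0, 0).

Type A_5, Milnor number mu = 5.

The Hessian of f at 0 is [[2, 0], [0, 0]] with rank 1, so corank 1. A Groebner basis of the Jacobian ideal J(f) in C{s,t} is {t^5, s}; counting standard monomials gives mu = 5. Corank 1: A-series; mu = 5 gives A_5.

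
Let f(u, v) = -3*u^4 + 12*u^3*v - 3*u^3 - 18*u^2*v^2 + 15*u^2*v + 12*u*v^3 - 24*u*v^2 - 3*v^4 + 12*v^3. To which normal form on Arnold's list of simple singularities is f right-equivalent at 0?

The Hessian of f at 0 has rank 0. Corank 2; j^3 = -3*(u - 2*v)^2*(u - v) has shape L^2 M (L != M), so D-series; mu = 5 gives D_5.

D_5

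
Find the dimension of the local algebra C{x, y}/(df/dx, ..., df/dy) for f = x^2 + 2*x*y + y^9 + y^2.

8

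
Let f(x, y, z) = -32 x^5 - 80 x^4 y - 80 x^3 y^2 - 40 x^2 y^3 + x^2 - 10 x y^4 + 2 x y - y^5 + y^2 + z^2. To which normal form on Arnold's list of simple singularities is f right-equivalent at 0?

The Hessian of f at 0 is [[2, 2, 0], [2, 2, 0], [0, 0, 2]] with rank 2, so corank 1. A Groebner basis of the Jacobian ideal J(f) in C{x,y,z} is {y^4, x + y, z}; counting standard monomials gives mu = 4. Corank 1: A-series; mu = 4 gives A_4.

A_4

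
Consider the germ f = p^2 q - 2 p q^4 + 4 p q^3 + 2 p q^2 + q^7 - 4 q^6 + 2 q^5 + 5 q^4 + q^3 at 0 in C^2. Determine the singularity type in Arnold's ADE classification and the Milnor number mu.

Type D_5, Milnor number mu = 5.

The Hessian of f at 0 has rank 0. Corank 2; j^3 = q*(p + q)^2 has shape L^2 M (L != M), so D-series; mu = 5 gives D_5.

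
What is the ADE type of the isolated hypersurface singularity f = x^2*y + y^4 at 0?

D_5

The Hessian of f at 0 has rank 0. Corank 2; j^3 = x^2*y has shape L^2 M (L != M), so D-series; mu = 5 gives D_5.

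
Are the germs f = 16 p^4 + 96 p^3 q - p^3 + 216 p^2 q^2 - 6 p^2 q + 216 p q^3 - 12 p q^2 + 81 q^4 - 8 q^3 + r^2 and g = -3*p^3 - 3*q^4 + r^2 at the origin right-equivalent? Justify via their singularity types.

The Hessian of f at 0 is [[0, 0, 0], [0, 0, 0], [0, 0, 2]] with rank 1, so corank 2. A Groebner basis of the Jacobian ideal J(f) in C{p,q,r} is {q^4, p*q^2 + 11*q^3/6, p^2 + 4*p*q + 4*q^2, r}; counting standard monomials gives mu = 6. Corank 2; j^3 = -(p + 2*q)^3 is a perfect cube, so E-series; the 4-jet and mu = 6 give E_6. The Hessian of g at 0 is [[0, 0, 0], [0, 0, 0], [0, 0, 2]] with rank 1, so corank 2. A Groebner basis of the Jacobian ideal J(g) in C{p,q,r} is {q^3, p^2, r}; counting standard monomials gives mu = 6. Corank 2; j^3 = -3*p^3 is a perfect cube, so E-series; the 4-jet and mu = 6 give E_6. Both have type E_6, hence right-equivalent.

Yes.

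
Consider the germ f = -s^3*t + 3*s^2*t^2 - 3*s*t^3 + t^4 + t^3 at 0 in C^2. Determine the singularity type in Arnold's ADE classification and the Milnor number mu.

Type E7, Milnor number mu = 7.

The Hessian of f at 0 has rank 0. Corank 2; j^3 = t^3 is a perfect cube, so E-series; the 4-jet and mu = 7 give E_7.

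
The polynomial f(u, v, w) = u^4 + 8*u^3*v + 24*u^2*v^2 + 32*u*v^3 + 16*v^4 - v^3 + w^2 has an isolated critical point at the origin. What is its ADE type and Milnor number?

The Hessian of f at 0 is [[0, 0, 0], [0, 0, 0], [0, 0, 2]] with rank 1, so corank 2. A Groebner basis of the Jacobian ideal J(f) in C{u,v,w} is {u^3 + 6*u^2*v, v^2, w}; counting standard monomials gives mu = 6. Corank 2; j^3 = -v^3 is a perfect cube, so E-series; the 4-jet and mu = 6 give E_6.

Type E_6, Milnor number mu = 6.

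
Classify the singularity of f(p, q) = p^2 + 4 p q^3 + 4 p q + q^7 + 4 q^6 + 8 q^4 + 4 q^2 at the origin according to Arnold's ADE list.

A_6

The Hessian of f at 0 has rank 1. Corank 1: A-series; mu = 6 gives A_6.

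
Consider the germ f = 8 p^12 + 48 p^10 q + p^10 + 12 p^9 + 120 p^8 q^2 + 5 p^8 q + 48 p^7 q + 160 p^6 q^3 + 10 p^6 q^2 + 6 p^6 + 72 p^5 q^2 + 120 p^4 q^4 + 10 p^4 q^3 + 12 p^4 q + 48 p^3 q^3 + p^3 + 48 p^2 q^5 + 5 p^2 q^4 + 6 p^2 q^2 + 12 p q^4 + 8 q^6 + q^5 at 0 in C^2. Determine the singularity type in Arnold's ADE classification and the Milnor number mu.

The Hessian of f at 0 has rank 0. Corank 2; j^3 = p^3 is a perfect cube, so E-series; the 5-jet and mu = 8 give E_8.

Type E8, Milnor number mu = 8.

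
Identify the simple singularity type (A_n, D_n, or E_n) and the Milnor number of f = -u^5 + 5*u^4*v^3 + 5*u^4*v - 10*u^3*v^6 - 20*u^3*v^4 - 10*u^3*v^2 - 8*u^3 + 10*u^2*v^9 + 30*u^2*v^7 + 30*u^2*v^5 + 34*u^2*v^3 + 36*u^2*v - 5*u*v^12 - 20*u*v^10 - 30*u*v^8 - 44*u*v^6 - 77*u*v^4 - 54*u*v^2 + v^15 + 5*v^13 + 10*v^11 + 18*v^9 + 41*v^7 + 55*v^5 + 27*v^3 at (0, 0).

The Hessian of f at 0 is [[0, 0], [0, 0]] with rank 0, so corank 2. A Groebner basis of the Jacobian ideal J(f) in C{u,v} is {11*u^2/2 + u*v^3 - 33*u*v/2 + 99*v^2/8, 4*u^2 - 12*u*v + v^4 + 9*v^2, u^3 - 27*u*v^2/4 + 27*v^3/4, u^2*v - 3*u*v^2 + 9*v^3/4}; counting standard monomials gives mu = 8. Corank 2; j^3 = -(2*u - 3*v)^3 is a perfect cube, so E-series; the 5-jet and mu = 8 give E_8.

Type E8, Milnor number mu = 8.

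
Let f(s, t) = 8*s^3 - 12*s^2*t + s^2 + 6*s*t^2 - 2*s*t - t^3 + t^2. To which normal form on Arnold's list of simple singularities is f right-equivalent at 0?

The Hessian of f at 0 has rank 1. Corank 1: A-series; mu = 2 gives A_2.

A_{2}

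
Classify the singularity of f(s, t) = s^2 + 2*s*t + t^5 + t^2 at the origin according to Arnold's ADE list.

A_{4}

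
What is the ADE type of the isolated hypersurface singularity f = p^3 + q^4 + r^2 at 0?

The Hessian of f at 0 has rank 1. Corank 2; j^3 = p^3 is a perfect cube, so E-series; the 4-jet and mu = 6 give E_6.

E6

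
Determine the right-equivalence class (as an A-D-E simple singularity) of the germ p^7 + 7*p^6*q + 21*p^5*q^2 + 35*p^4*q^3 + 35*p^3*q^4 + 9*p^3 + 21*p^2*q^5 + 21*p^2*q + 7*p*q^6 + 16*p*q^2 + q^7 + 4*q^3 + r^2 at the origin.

The Hessian of f at 0 has rank 1. Corank 2; j^3 = (p + q)*(3*p + 2*q)^2 has shape L^2 M (L != M), so D-series; mu = 8 gives D_8.

D8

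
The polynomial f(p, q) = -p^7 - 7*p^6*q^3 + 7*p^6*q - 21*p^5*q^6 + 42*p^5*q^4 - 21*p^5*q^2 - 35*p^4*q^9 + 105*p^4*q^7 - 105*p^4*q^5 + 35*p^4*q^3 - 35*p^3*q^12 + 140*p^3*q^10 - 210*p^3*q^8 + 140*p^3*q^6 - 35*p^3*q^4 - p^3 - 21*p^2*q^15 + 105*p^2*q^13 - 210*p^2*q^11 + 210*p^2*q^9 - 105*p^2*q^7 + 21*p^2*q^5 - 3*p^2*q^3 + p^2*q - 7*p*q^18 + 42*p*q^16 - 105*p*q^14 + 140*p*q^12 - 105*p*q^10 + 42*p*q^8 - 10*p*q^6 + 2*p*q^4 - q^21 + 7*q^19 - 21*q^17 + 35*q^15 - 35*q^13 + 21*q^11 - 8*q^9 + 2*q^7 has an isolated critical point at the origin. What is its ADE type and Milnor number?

Type D_8, Milnor number mu = 8.

The Hessian of f at 0 is [[0, 0], [0, 0]] with rank 0, so corank 2. A Groebner basis of the Jacobian ideal J(f) in C{p,q} is {-p^2/6 + p*q^3, -7*p^2/6 + p*q + q^4, p^3, p^2*q}; counting standard monomials gives mu = 8. Corank 2; j^3 = -p^2*(p - q) has shape L^2 M (L != M), so D-series; mu = 8 gives D_8.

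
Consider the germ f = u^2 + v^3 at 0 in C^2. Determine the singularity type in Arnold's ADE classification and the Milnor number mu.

Type A_2, Milnor number mu = 2.

The Hessian of f at 0 has rank 1. Corank 1: A-series; mu = 2 gives A_2.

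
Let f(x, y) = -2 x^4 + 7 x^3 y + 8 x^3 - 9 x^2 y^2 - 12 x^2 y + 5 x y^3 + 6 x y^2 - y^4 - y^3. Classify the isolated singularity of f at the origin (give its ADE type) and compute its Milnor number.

The Hessian of f at 0 has rank 0. Corank 2; j^3 = (2*x - y)^3 is a perfect cube, so E-series; the 4-jet and mu = 7 give E_7.

Type E_{7}, Milnor number mu = 7.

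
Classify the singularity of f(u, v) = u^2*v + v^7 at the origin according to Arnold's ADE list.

The Hessian of f at 0 has rank 0. Corank 2; j^3 = u^2*v has shape L^2 M (L != M), so D-series; mu = 8 gives D_8.

D8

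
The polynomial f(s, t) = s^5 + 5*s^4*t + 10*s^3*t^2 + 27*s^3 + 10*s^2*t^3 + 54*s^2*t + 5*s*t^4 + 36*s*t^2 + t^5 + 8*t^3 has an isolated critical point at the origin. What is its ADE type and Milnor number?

The Hessian of f at 0 has rank 0. Corank 2; j^3 = (3*s + 2*t)^3 is a perfect cube, so E-series; the 5-jet and mu = 8 give E_8.

Type E_{8}, Milnor number mu = 8.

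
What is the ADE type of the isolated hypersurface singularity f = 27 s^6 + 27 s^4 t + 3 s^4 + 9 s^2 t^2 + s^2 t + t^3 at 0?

D4

The Hessian of f at 0 is [[0, 0], [0, 0]] with rank 0, so corank 2. A Groebner basis of the Jacobian ideal J(f) in C{s,t} is {t^3, s^2 + 3*t^2, s*t}; counting standard monomials gives mu = 4. Corank 2; j^3 = t*(s^2 + t^2) splits into three distinct lines over C (the quadratic factor has nonzero discriminant), so D_4.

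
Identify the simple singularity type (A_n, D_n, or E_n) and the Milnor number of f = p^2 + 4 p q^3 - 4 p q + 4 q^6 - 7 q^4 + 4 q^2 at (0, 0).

The Hessian of f at 0 has rank 1. Corank 1: A-series; mu = 3 gives A_3.

Type A3, Milnor number mu = 3.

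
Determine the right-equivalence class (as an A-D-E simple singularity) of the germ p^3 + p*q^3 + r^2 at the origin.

E7

The Hessian of f at 0 is [[0, 0, 0], [0, 0, 0], [0, 0, 2]] with rank 1, so corank 2. A Groebner basis of the Jacobian ideal J(f) in C{p,q,r} is {p^3, p*q^2, 3*p^2 + q^3, r}; counting standard monomials gives mu = 7. Corank 2; j^3 = p^3 is a perfect cube, so E-series; the 4-jet and mu = 7 give E_7.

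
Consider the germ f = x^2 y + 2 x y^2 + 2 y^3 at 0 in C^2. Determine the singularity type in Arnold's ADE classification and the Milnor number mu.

Type D4, Milnor number mu = 4.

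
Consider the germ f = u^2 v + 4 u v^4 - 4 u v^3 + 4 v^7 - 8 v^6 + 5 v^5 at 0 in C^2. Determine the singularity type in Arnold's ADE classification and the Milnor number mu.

Type D6, Milnor number mu = 6.

The Hessian of f at 0 is [[0, 0], [0, 0]] with rank 0, so corank 2. A Groebner basis of the Jacobian ideal J(f) in C{u,v} is {u^3, u^2*v, 2*u^2 + u*v^2, u^2 - u*v/2 + v^3}; counting standard monomials gives mu = 6. Corank 2; j^3 = u^2*v has shape L^2 M (L != M), so D-series; mu = 6 gives D_6.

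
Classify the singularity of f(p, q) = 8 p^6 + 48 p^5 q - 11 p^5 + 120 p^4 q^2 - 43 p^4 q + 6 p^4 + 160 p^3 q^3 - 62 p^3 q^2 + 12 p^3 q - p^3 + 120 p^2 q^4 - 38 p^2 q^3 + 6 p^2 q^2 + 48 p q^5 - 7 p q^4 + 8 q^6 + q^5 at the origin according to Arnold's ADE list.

The Hessian of f at 0 is [[0, 0], [0, 0]] with rank 0, so corank 2. A Groebner basis of the Jacobian ideal J(f) in C{p,q} is {-p^2/32 + p*q^3 + p*q^2/8, p^2/8 - p*q^2/2 + q^4, p^3, p^2*q - p^2/8 + p*q^2/2}; counting standard monomials gives mu = 8. Corank 2; j^3 = -p^3 is a perfect cube, so E-series; the 5-jet and mu = 8 give E_8.

E_8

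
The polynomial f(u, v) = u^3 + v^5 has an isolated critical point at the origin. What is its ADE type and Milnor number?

The Hessian of f at 0 has rank 0. Corank 2; j^3 = u^3 is a perfect cube, so E-series; the 5-jet and mu = 8 give E_8.

Type E_8, Milnor number mu = 8.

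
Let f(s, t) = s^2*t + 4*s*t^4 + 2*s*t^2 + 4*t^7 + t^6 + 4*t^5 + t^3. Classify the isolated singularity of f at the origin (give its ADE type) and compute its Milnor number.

Type D_{7}, Milnor number mu = 7.

The Hessian of f at 0 is [[0, 0], [0, 0]] with rank 0, so corank 2. A Groebner basis of the Jacobian ideal J(f) in C{s,t} is {s*t/2 + t^4 + t^2/2, s^3 - s^2 - 2*s*t + t^3 - t^2, s^2*t + 2*s^2/3 + 4*s*t/3 - t^3 + 2*t^2/3, -s^2/3 + s*t^2 - 2*s*t/3 + t^3 - t^2/3}; counting standard monomials gives mu = 7. Corank 2; j^3 = t*(s + t)^2 has shape L^2 M (L != M), so D-series; mu = 7 gives D_7.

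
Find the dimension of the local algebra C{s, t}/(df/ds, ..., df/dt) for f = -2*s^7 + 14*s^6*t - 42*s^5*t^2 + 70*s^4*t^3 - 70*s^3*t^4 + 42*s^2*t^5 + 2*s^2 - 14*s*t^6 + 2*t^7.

6

The Hessian of f at 0 is [[4, 0], [0, 0]] with rank 1, so corank 1. A Groebner basis of the Jacobian ideal J(f) in C{s,t} is {t^6, s}; counting standard monomials gives mu = 6. Corank 1: A-series; mu = 6 gives A_6.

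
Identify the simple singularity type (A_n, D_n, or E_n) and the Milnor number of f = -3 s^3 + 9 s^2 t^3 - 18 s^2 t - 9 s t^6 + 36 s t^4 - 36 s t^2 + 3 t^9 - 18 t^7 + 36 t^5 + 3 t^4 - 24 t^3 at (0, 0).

Type E6, Milnor number mu = 6.

The Hessian of f at 0 is [[0, 0], [0, 0]] with rank 0, so corank 2. A Groebner basis of the Jacobian ideal J(f) in C{s,t} is {t^3, s^2 + 4*s*t + 4*t^2}; counting standard monomials gives mu = 6. Corank 2; j^3 = -3*(s + 2*t)^3 is a perfect cube, so E-series; the 4-jet and mu = 6 give E_6.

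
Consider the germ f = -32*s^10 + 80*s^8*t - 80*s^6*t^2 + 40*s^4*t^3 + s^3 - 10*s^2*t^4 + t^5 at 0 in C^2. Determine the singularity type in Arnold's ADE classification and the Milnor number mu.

Type E_{8}, Milnor number mu = 8.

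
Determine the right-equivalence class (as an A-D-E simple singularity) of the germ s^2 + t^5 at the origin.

The Hessian of f at 0 is [[2, 0], [0, 0]] with rank 1, so corank 1. A Groebner basis of the Jacobian ideal J(f) in C{s,t} is {t^4, s}; counting standard monomials gives mu = 4. Corank 1: A-series; mu = 4 gives A_4.

A_4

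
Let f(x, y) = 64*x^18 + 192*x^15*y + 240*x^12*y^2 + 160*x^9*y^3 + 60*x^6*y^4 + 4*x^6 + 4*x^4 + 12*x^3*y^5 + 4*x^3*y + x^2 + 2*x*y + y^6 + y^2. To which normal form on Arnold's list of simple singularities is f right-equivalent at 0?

The Hessian of f at 0 is [[2, 2], [2, 2]] with rank 1, so corank 1. A Groebner basis of the Jacobian ideal J(f) in C{x,y} is {x*y^2 + x/2 + y/2, -x/2 + y^3 - y/2, x^2 + 2*x*y + y^2}; counting standard monomials gives mu = 5. Corank 1: A-series; mu = 5 gives A_5.

A_{5}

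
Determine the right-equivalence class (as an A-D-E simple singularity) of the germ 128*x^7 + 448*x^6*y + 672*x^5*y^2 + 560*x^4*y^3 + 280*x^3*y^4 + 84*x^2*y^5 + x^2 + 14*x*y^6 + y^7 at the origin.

A6

The Hessian of f at 0 has rank 1. Corank 1: A-series; mu = 6 gives A_6.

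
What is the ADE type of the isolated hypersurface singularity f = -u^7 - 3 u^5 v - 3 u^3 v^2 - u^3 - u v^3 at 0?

E_7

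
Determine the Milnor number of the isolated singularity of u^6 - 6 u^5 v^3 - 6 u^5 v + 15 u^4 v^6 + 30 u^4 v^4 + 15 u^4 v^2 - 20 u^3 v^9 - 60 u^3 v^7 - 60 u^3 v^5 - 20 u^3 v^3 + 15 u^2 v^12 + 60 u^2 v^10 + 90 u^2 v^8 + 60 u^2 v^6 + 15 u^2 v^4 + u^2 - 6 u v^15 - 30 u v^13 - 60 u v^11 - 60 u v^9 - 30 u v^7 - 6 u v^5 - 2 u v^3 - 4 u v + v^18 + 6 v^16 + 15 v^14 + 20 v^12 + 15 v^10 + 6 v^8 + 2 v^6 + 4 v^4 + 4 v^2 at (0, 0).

5

The Hessian of f at 0 is [[2, -4], [-4, 8]] with rank 1, so corank 1. A Groebner basis of the Jacobian ideal J(f) in C{u,v} is {u*v^2 - 2*u + 4*v, -u + v^3 + 2*v, u^2 - 4*u*v + 4*v^2}; counting standard monomials gives mu = 5. Corank 1: A-series; mu = 5 gives A_5.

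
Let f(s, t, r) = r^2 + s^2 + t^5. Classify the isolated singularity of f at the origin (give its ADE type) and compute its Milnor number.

Type A_4, Milnor number mu = 4.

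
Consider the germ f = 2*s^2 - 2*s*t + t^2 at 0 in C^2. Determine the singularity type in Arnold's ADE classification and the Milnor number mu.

The Hessian of f at 0 is [[4, -2], [-2, 2]] with rank 2, so corank 0. A Groebner basis of the Jacobian ideal J(f) in C{s,t} is {s, t}; counting standard monomials gives mu = 1. Corank 0: nondegenerate Morse point, so A_1.

Type A_{1}, Milnor number mu = 1.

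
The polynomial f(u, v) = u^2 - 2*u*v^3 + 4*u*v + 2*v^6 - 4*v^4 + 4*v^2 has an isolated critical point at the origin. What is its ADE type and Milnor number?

Type A_5, Milnor number mu = 5.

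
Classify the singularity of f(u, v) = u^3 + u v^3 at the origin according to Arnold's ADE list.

The Hessian of f at 0 has rank 0. Corank 2; j^3 = u^3 is a perfect cube, so E-series; the 4-jet and mu = 7 give E_7.

E7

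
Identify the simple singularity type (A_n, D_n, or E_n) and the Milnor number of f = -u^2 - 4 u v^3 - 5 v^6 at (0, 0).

The Hessian of f at 0 has rank 1. Corank 1: A-series; mu = 5 gives A_5.

Type A_{5}, Milnor number mu = 5.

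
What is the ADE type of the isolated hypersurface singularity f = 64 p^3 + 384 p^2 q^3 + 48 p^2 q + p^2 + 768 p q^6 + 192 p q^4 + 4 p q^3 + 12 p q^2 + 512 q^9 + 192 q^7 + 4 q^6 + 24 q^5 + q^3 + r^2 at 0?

A_{2}

The Hessian of f at 0 is [[2, 0, 0], [0, 0, 0], [0, 0, 2]] with rank 2, so corank 1. A Groebner basis of the Jacobian ideal J(f) in C{p,q,r} is {q^2, p, r}; counting standard monomials gives mu = 2. Corank 1: A-series; mu = 2 gives A_2.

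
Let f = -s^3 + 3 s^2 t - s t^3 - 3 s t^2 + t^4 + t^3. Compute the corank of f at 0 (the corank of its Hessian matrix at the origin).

Hessian at 0 has rank 0.

2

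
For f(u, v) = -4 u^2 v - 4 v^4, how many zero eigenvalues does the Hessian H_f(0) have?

2

Hessian at 0 has rank 0.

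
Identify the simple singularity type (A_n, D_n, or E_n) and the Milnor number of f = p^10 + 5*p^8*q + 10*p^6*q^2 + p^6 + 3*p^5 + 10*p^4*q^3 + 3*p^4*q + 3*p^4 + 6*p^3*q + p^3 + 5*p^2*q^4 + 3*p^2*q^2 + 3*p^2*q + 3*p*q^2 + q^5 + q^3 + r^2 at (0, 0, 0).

Type E_8, Milnor number mu = 8.

The Hessian of f at 0 has rank 1. Corank 2; j^3 = (p + q)^3 is a perfect cube, so E-series; the 5-jet and mu = 8 give E_8.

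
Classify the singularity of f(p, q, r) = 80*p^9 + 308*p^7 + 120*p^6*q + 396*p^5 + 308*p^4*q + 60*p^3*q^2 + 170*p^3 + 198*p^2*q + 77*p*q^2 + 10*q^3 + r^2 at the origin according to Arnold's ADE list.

D_{4}

The Hessian of f at 0 has rank 1. Corank 2; j^3 = (5*p + 2*q)*(34*p^2 + 26*p*q + 5*q^2) splits into three distinct lines over C (the quadratic factor has nonzero discriminant), so D_4.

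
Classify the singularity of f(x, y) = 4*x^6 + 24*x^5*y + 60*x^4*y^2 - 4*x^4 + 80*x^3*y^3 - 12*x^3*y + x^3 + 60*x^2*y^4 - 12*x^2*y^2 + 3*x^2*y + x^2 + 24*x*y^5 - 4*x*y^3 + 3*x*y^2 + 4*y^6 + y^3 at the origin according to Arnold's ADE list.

A_{2}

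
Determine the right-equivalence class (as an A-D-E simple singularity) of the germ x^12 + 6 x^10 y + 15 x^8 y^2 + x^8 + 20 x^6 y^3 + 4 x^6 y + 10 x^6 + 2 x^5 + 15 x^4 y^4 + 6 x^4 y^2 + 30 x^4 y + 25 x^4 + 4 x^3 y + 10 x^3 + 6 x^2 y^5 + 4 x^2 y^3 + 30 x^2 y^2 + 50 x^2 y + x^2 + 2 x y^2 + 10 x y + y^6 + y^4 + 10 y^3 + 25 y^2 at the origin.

The Hessian of f at 0 is [[2, 10], [10, 50]] with rank 1, so corank 1. A Groebner basis of the Jacobian ideal J(f) in C{x,y} is {x*y^2 - 48001*x*y/403226 + 7937*x/5040325 - 4000001*y^2/10080650 + 7937*y/1008065, 16001*x*y/403226 - 127*x/201613 + y^3 + 48001*y^2/403226 - 635*y/201613, x^2 - 122*x*y/201613 + 1000188*x/5040325 + 313*y^2/5040325 + 1000188*y/1008065}; counting standard monomials gives mu = 5. Corank 1: A-series; mu = 5 gives A_5.

A5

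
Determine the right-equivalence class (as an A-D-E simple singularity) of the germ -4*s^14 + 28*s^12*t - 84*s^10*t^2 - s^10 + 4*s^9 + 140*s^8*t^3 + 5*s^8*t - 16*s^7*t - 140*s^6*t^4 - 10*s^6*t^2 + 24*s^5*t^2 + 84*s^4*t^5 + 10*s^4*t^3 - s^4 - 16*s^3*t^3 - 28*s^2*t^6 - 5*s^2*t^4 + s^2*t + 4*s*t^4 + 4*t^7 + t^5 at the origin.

D_{6}

The Hessian of f at 0 has rank 0. Corank 2; j^3 = s^2*t has shape L^2 M (L != M), so D-series; mu = 6 gives D_6.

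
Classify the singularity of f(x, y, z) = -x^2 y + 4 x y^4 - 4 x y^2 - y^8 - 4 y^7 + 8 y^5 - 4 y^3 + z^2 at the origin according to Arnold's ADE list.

D9

The Hessian of f at 0 is [[0, 0, 0], [0, 0, 0], [0, 0, 2]] with rank 1, so corank 2. A Groebner basis of the Jacobian ideal J(f) in C{x,y,z} is {x^2*y^2 + 4*x^2*y + 2*x^2 + 16*x*y^2 + 6*x*y + 16*y^3 + 4*y^2, -x^2*y - x^2/2 + x*y^3 - 4*x*y^2 - x*y - 4*y^3, -x*y/2 + y^4 - y^2, x^3 + 6*x^2*y + 12*x*y^2 + 8*y^3, z}; counting standard monomials gives mu = 9. Corank 2; j^3 = -y*(x + 2*y)^2 has shape L^2 M (L != M), so D-series; mu = 9 gives D_9.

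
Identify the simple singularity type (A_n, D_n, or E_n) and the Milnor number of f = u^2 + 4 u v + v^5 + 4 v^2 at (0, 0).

Type A_4, Milnor number mu = 4.

The Hessian of f at 0 has rank 1. Corank 1: A-series; mu = 4 gives A_4.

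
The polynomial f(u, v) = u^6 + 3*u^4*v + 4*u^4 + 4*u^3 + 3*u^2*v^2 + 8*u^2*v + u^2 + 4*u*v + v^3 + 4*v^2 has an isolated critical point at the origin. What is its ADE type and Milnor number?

The Hessian of f at 0 has rank 1. Corank 1: A-series; mu = 2 gives A_2.

Type A_2, Milnor number mu = 2.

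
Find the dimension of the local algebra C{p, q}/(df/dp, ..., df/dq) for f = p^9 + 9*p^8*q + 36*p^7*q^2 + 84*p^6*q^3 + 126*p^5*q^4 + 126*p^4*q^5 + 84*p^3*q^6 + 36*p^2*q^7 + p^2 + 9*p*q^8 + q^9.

The Hessian of f at 0 has rank 1. Corank 1: A-series; mu = 8 gives A_8.

8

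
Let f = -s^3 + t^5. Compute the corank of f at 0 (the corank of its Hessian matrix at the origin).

The Hessian at 0 is [[0, 0], [0, 0]] of rank 0; hence corank 2.

2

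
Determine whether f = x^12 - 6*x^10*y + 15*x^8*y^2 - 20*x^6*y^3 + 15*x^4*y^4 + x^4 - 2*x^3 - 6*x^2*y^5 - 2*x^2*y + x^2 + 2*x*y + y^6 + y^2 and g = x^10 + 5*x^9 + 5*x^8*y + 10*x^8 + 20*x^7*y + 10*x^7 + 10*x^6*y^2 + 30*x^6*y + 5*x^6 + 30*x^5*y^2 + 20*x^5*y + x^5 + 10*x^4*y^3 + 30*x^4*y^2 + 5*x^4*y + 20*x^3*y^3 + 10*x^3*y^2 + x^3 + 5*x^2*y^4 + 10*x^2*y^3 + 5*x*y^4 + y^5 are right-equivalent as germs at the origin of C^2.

No.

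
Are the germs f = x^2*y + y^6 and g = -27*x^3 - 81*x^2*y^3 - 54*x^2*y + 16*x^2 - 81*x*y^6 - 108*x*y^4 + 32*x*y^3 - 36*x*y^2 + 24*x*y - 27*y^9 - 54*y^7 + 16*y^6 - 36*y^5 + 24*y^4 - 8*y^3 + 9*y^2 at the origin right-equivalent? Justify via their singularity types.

No.

The Hessian of f at 0 is [[0, 0], [0, 0]] with rank 0, so corank 2. A Groebner basis of the Jacobian ideal J(f) in C{x,y} is {x^2/6 + y^5, x^3, x*y}; counting standard monomials gives mu = 7. Corank 2; j^3 = x^2*y has shape L^2 M (L != M), so D-series; mu = 7 gives D_7. The Hessian of g at 0 is [[32, 24], [24, 18]] with rank 1, so corank 1. A Groebner basis of the Jacobian ideal J(g) in C{x,y} is {y^2, x + 3*y/4}; counting standard monomials gives mu = 2. Corank 1: A-series; mu = 2 gives A_2. f is D_7 but g is A_2, hence not right-equivalent.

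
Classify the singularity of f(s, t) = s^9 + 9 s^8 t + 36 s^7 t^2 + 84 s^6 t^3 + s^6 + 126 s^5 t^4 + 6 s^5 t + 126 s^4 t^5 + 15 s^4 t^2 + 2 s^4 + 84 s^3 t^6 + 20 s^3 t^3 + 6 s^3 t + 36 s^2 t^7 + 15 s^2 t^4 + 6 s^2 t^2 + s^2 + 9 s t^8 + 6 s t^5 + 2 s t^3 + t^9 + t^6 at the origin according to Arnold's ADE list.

A_{8}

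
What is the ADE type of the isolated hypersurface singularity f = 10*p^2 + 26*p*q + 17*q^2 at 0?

The Hessian of f at 0 is [[20, 26], [26, 34]] with rank 2, so corank 0. A Groebner basis of the Jacobian ideal J(f) in C{p,q} is {p, q}; counting standard monomials gives mu = 1. Corank 0: nondegenerate Morse point, so A_1.

A_{1}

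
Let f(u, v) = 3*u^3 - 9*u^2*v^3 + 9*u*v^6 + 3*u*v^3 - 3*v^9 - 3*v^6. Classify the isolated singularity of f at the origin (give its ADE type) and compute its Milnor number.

Type E_{7}, Milnor number mu = 7.

The Hessian of f at 0 has rank 0. Corank 2; j^3 = 3*u^3 is a perfect cube, so E-series; the 4-jet and mu = 7 give E_7.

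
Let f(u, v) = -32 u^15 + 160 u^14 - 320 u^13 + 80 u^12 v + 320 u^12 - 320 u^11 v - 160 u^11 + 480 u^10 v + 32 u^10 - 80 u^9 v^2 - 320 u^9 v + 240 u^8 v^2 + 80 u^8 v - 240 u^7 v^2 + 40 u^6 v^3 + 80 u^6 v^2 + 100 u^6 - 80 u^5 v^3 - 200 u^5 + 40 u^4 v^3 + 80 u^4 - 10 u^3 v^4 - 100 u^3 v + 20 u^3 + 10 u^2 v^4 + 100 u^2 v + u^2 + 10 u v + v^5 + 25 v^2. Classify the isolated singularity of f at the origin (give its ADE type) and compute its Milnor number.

The Hessian of f at 0 has rank 1. Corank 1: A-series; mu = 4 gives A_4.

Type A_4, Milnor number mu = 4.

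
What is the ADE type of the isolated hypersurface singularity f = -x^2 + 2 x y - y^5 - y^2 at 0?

A_4

The Hessian of f at 0 has rank 1. Corank 1: A-series; mu = 4 gives A_4.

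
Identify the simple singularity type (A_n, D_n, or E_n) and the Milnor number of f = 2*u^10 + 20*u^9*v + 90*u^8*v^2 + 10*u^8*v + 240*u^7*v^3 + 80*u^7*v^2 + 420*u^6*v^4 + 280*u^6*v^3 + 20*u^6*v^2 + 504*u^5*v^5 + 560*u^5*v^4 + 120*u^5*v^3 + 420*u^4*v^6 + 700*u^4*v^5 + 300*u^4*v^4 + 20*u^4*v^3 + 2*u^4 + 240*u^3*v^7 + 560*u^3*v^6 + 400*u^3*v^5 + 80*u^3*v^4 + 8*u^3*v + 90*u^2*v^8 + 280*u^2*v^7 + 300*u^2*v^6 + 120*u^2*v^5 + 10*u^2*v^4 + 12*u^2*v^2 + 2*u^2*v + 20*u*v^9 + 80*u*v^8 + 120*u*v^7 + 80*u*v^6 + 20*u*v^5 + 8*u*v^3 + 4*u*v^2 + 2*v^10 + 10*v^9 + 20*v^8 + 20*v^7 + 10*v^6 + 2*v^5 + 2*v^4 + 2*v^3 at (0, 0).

Type D6, Milnor number mu = 6.

The Hessian of f at 0 has rank 0. Corank 2; j^3 = 2*v*(u + v)^2 has shape L^2 M (L != M), so D-series; mu = 6 gives D_6.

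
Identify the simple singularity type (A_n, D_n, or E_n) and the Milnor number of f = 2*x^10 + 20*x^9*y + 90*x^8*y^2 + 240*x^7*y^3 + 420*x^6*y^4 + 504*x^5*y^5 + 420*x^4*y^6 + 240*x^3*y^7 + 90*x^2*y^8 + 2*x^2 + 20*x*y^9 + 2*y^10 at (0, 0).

Type A_9, Milnor number mu = 9.

The Hessian of f at 0 has rank 1. Corank 1: A-series; mu = 9 gives A_9.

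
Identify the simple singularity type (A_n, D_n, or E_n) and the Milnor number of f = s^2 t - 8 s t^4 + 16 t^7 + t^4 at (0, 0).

The Hessian of f at 0 is [[0, 0], [0, 0]] with rank 0, so corank 2. A Groebner basis of the Jacobian ideal J(f) in C{s,t} is {s^3, s^2/4 + t^3, s*t}; counting standard monomials gives mu = 5. Corank 2; j^3 = s^2*t has shape L^2 M (L != M), so D-series; mu = 5 gives D_5.

Type D5, Milnor number mu = 5.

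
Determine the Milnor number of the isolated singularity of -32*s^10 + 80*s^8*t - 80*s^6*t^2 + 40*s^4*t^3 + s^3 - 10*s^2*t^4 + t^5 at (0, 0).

The Hessian of f at 0 is [[0, 0], [0, 0]] with rank 0, so corank 2. A Groebner basis of the Jacobian ideal J(f) in C{s,t} is {t^4, s^2}; counting standard monomials gives mu = 8. Corank 2; j^3 = s^3 is a perfect cube, so E-series; the 5-jet and mu = 8 give E_8.

8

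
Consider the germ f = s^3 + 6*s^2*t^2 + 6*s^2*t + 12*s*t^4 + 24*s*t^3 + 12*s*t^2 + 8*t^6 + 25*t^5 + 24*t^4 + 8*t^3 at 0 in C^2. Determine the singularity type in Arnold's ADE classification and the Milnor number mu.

Type E_8, Milnor number mu = 8.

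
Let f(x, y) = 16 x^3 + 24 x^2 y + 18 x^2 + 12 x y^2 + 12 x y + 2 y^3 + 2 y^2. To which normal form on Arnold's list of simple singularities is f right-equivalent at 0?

The Hessian of f at 0 is [[36, 12], [12, 4]] with rank 1, so corank 1. A Groebner basis of the Jacobian ideal J(f) in C{x,y} is {y^2, x + y/3}; counting standard monomials gives mu = 2. Corank 1: A-series; mu = 2 gives A_2.

A_{2}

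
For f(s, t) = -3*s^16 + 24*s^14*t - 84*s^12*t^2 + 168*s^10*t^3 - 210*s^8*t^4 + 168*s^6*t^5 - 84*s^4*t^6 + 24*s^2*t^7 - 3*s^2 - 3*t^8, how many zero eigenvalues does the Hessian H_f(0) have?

1

Hessian at 0 has rank 1.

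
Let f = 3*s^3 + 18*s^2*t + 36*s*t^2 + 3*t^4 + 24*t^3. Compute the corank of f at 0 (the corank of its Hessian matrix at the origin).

Hessian at 0 has rank 0.

2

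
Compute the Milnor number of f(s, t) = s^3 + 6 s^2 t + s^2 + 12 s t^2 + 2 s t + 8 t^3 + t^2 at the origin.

2

The Hessian of f at 0 has rank 1. Corank 1: A-series; mu = 2 gives A_2.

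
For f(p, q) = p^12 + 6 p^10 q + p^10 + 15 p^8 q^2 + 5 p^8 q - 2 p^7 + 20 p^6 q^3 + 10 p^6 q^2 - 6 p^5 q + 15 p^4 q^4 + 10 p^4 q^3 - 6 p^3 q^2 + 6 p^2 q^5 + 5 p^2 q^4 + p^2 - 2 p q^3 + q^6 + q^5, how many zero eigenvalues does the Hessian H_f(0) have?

1

Hessian at 0 has rank 1.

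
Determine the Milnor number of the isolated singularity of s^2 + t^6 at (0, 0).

The Hessian of f at 0 is [[2, 0], [0, 0]] with rank 1, so corank 1. A Groebner basis of the Jacobian ideal J(f) in C{s,t} is {t^5, s}; counting standard monomials gives mu = 5. Corank 1: A-series; mu = 5 gives A_5.

5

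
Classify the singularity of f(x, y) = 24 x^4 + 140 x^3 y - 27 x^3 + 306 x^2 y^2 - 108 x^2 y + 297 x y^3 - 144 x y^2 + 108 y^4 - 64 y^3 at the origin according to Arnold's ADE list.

The Hessian of f at 0 is [[0, 0], [0, 0]] with rank 0, so corank 2. A Groebner basis of the Jacobian ideal J(f) in C{x,y} is {19683*x^2/4 + 13122*x*y + y^4 - 27*y^3/4 + 8748*y^2, x^3 - 459*x^2 - 1224*x*y + 3*y^3 - 816*y^2, x^2*y + 891*x^2/4 + 594*x*y - 25*y^3/12 + 396*y^2, -81*x^2 + x*y^2 - 216*x*y + 13*y^3/9 - 144*y^2}; counting standard monomials gives mu = 7. Corank 2; j^3 = -(3*x + 4*y)^3 is a perfect cube, so E-series; the 4-jet and mu = 7 give E_7.

E_{7}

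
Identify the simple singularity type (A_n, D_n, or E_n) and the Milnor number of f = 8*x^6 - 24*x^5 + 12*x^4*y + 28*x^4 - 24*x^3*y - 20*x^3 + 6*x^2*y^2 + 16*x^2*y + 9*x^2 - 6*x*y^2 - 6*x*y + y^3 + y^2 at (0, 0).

Type A_{2}, Milnor number mu = 2.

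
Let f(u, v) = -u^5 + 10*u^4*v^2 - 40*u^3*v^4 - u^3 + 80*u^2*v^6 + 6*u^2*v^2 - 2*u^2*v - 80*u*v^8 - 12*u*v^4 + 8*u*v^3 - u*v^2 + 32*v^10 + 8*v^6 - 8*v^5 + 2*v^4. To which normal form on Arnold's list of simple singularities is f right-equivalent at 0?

D_6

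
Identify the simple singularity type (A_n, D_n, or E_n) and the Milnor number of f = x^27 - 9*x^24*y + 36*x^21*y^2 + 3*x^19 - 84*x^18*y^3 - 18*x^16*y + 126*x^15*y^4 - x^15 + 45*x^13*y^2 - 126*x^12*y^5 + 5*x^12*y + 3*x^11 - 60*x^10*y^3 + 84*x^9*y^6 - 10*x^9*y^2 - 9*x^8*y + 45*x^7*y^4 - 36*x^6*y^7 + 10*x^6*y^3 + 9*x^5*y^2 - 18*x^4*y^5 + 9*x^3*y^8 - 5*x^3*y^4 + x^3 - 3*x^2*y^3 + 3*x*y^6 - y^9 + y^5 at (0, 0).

Type E_{8}, Milnor number mu = 8.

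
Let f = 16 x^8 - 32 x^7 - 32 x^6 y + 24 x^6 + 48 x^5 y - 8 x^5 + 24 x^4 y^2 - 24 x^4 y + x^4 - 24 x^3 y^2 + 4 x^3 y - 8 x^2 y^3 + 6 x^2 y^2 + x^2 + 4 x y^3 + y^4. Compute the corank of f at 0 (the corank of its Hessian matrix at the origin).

1

Hessian at 0 has rank 1.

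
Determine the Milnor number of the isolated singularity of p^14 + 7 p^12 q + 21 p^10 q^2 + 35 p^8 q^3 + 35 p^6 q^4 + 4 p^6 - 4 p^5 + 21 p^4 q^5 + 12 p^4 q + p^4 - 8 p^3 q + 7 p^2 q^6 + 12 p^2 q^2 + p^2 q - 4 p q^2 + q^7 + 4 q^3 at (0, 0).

8

The Hessian of f at 0 has rank 0. Corank 2; j^3 = q*(p - 2*q)^2 has shape L^2 M (L != M), so D-series; mu = 8 gives D_8.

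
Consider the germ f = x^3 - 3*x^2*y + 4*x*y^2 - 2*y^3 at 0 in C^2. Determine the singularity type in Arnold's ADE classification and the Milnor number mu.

Type D4, Milnor number mu = 4.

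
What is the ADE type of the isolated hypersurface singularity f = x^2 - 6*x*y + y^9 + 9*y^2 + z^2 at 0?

A8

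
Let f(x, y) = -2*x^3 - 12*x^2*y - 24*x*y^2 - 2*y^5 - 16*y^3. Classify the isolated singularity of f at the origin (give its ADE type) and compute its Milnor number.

Type E_{8}, Milnor number mu = 8.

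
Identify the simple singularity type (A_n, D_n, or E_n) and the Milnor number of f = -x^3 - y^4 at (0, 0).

Type E6, Milnor number mu = 6.

The Hessian of f at 0 has rank 0. Corank 2; j^3 = -x^3 is a perfect cube, so E-series; the 4-jet and mu = 6 give E_6.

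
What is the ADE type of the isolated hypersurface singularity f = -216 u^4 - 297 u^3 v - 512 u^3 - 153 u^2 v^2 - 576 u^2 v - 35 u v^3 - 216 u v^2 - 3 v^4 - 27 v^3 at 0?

The Hessian of f at 0 has rank 0. Corank 2; j^3 = -(8*u + 3*v)^3 is a perfect cube, so E-series; the 4-jet and mu = 7 give E_7.

E_{7}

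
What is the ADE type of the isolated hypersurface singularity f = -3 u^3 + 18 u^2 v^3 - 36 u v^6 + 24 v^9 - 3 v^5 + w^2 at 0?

The Hessian of f at 0 is [[0, 0, 0], [0, 0, 0], [0, 0, 2]] with rank 1, so corank 2. A Groebner basis of the Jacobian ideal J(f) in C{u,v,w} is {-u^2/4 + u*v^3, v^4, u^3, u^2*v, w}; counting standard monomials gives mu = 8. Corank 2; j^3 = -3*u^3 is a perfect cube, so E-series; the 5-jet and mu = 8 give E_8.

E_8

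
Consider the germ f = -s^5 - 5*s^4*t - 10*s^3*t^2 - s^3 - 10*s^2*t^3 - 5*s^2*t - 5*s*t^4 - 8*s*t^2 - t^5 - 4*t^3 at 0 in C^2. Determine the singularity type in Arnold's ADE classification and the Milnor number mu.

The Hessian of f at 0 has rank 0. Corank 2; j^3 = -(s + t)*(s + 2*t)^2 has shape L^2 M (L != M), so D-series; mu = 6 gives D_6.

Type D_{6}, Milnor number mu = 6.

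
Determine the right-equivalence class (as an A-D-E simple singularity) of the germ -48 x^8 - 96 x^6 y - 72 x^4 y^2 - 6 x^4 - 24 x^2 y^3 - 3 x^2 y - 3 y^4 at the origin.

D_5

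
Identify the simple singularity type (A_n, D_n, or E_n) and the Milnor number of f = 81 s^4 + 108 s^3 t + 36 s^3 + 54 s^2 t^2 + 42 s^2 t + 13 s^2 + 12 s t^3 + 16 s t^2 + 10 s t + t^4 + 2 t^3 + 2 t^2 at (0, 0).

Type A1, Milnor number mu = 1.

The Hessian of f at 0 has rank 2. Corank 0: nondegenerate Morse point, so A_1.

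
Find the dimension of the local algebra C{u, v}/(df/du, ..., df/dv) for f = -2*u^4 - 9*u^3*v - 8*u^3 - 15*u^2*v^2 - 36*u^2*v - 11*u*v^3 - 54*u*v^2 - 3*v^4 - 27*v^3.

The Hessian of f at 0 has rank 0. Corank 2; j^3 = -(2*u + 3*v)^3 is a perfect cube, so E-series; the 4-jet and mu = 7 give E_7.

7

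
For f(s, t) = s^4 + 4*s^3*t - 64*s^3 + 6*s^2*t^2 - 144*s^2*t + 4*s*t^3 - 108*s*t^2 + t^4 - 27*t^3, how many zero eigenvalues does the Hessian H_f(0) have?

2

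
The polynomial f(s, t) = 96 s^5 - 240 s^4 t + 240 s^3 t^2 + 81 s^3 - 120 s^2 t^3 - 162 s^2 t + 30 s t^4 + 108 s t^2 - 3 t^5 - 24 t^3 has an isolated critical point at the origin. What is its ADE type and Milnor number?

The Hessian of f at 0 has rank 0. Corank 2; j^3 = 3*(3*s - 2*t)^3 is a perfect cube, so E-series; the 5-jet and mu = 8 give E_8.

Type E_8, Milnor number mu = 8.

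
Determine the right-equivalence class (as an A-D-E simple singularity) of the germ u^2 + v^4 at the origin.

A_3

The Hessian of f at 0 is [[2, 0], [0, 0]] with rank 1, so corank 1. A Groebner basis of the Jacobian ideal J(f) in C{u,v} is {v^3, u}; counting standard monomials gives mu = 3. Corank 1: A-series; mu = 3 gives A_3.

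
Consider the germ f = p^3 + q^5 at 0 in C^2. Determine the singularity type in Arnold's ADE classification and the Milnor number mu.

The Hessian of f at 0 has rank 0. Corank 2; j^3 = p^3 is a perfect cube, so E-series; the 5-jet and mu = 8 give E_8.

Type E_8, Milnor number mu = 8.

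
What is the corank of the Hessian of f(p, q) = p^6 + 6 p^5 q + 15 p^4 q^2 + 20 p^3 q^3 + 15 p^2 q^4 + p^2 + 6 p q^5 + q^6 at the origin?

1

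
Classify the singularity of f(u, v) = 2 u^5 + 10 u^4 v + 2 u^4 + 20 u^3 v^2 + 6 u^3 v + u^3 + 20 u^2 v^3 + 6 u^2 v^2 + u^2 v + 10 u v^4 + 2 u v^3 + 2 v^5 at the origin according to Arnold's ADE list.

The Hessian of f at 0 is [[0, 0], [0, 0]] with rank 0, so corank 2. A Groebner basis of the Jacobian ideal J(f) in C{u,v} is {u^3, u^2*v, -u^2/4 + u*v^2, 7*u^2/4 + u*v + v^3}; counting standard monomials gives mu = 6. Corank 2; j^3 = u^2*(u + v) has shape L^2 M (L != M), so D-series; mu = 6 gives D_6.

D_6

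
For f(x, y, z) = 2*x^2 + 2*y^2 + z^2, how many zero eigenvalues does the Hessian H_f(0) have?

0

Hessian at 0 has rank 3.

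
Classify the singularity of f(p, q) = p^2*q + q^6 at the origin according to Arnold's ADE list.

D7

The Hessian of f at 0 is [[0, 0], [0, 0]] with rank 0, so corank 2. A Groebner basis of the Jacobian ideal J(f) in C{p,q} is {p^2/6 + q^5, p^3, p*q}; counting standard monomials gives mu = 7. Corank 2; j^3 = p^2*q has shape L^2 M (L != M), so D-series; mu = 7 gives D_7.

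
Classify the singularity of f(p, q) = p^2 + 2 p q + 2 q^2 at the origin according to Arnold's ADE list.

The Hessian of f at 0 has rank 2. Corank 0: nondegenerate Morse point, so A_1.

A_{1}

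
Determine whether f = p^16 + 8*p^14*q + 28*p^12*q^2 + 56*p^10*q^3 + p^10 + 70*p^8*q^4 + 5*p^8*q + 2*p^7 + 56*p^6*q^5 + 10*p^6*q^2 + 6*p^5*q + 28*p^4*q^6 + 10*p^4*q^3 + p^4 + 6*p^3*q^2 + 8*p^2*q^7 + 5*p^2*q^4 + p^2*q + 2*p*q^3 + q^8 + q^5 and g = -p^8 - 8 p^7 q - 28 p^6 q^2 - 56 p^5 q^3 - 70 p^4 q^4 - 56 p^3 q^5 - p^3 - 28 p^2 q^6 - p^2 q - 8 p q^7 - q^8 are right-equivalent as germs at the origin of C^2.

Yes.

The Hessian of f at 0 has rank 0. Corank 2; j^3 = p^2*q has shape L^2 M (L != M), so D-series; mu = 9 gives D_9. The Hessian of g at 0 has rank 0. Corank 2; j^3 = -p^2*(p + q) has shape L^2 M (L != M), so D-series; mu = 9 gives D_9. Both have type D_9, hence right-equivalent.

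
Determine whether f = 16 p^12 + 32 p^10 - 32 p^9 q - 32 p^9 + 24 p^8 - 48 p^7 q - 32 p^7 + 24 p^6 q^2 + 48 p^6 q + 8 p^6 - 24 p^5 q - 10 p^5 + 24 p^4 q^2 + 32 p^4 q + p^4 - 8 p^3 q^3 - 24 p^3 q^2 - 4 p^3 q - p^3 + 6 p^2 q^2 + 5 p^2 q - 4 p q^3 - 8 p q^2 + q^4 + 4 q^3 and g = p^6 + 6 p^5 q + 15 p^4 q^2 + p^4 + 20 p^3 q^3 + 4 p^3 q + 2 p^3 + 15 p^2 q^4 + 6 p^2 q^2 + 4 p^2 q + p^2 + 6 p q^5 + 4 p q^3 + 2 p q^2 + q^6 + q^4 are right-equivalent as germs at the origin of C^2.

No.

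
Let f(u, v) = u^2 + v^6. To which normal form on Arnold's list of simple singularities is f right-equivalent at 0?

A_5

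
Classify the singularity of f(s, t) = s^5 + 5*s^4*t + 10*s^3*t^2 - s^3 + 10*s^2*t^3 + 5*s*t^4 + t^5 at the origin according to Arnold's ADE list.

The Hessian of f at 0 has rank 0. Corank 2; j^3 = -s^3 is a perfect cube, so E-series; the 5-jet and mu = 8 give E_8.

E8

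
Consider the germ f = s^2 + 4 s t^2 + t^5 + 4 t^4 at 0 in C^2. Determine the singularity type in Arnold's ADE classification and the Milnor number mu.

Type A_4, Milnor number mu = 4.

The Hessian of f at 0 is [[2, 0], [0, 0]] with rank 1, so corank 1. A Groebner basis of the Jacobian ideal J(f) in C{s,t} is {s^2, s/2 + t^2}; counting standard monomials gives mu = 4. Corank 1: A-series; mu = 4 gives A_4.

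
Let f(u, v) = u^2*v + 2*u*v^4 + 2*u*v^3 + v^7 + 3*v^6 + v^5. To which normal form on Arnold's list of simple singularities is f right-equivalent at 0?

D_{7}

The Hessian of f at 0 is [[0, 0], [0, 0]] with rank 0, so corank 2. A Groebner basis of the Jacobian ideal J(f) in C{u,v} is {u*v + v^4 + v^3, u^3, u^2*v + u^2/4 + u*v/4 + v^3/4, -u^2/4 + u*v^2 - 5*u*v/4 - 5*v^3/4}; counting standard monomials gives mu = 7. Corank 2; j^3 = u^2*v has shape L^2 M (L != M), so D-series; mu = 7 gives D_7.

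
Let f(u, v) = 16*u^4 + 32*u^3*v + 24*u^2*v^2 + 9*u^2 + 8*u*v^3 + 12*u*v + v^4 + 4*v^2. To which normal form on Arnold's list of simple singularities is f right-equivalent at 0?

The Hessian of f at 0 has rank 1. Corank 1: A-series; mu = 3 gives A_3.

A3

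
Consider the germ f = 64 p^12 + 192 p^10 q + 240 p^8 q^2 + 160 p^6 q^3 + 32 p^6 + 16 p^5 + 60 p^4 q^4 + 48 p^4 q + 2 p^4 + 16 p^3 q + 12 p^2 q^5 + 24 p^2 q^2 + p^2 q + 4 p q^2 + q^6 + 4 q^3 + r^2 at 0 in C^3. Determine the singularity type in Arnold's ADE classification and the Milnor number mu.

Type D_7, Milnor number mu = 7.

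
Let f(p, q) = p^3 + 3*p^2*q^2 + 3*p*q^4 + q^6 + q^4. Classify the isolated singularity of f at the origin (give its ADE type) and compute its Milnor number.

Type E6, Milnor number mu = 6.

The Hessian of f at 0 has rank 0. Corank 2; j^3 = p^3 is a perfect cube, so E-series; the 4-jet and mu = 6 give E_6.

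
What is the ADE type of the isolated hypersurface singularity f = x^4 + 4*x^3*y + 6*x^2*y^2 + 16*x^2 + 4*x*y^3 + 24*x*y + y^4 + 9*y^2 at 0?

A_{3}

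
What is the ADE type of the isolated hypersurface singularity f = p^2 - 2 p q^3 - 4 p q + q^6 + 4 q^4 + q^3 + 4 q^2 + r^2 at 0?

A_2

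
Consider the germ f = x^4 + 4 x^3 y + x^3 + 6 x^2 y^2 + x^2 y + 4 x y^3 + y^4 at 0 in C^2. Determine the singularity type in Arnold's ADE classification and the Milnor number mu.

Type D_5, Milnor number mu = 5.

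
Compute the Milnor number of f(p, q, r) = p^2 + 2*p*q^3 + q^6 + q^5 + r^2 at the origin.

4

The Hessian of f at 0 is [[2, 0, 0], [0, 0, 0], [0, 0, 2]] with rank 2, so corank 1. A Groebner basis of the Jacobian ideal J(f) in C{p,q,r} is {p + q^3, p^2, p*q, r}; counting standard monomials gives mu = 4. Corank 1: A-series; mu = 4 gives A_4.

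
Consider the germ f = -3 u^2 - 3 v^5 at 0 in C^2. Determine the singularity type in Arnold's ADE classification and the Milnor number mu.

Type A_4, Milnor number mu = 4.

The Hessian of f at 0 has rank 1. Corank 1: A-series; mu = 4 gives A_4.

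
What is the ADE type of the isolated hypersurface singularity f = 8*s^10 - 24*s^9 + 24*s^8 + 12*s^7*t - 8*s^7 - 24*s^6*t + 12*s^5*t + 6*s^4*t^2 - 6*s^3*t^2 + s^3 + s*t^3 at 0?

E_{7}

The Hessian of f at 0 is [[0, 0], [0, 0]] with rank 0, so corank 2. A Groebner basis of the Jacobian ideal J(f) in C{s,t} is {s^3, s*t^2, 3*s^2 + t^3}; counting standard monomials gives mu = 7. Corank 2; j^3 = s^3 is a perfect cube, so E-series; the 4-jet and mu = 7 give E_7.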